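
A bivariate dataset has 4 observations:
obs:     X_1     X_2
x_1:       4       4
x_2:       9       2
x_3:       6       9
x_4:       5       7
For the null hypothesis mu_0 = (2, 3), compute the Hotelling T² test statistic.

Step 1 — sample mean vector:
  mean(X_1) = (4 + 9 + 6 + 5) / 4 = 24/4 = 6
  mean(X_2) = (4 + 2 + 9 + 7) / 4 = 22/4 = 5.5
  x̄ = (6, 5.5),  deviation x̄ - mu_0 = (6, 5.5) - (2, 3) = (4, 2.5).

Step 2 — sample covariance matrix, S[i,j] = (1/(n-1)) · Σ_k (x_{k,i} - mean_i) · (x_{k,j} - mean_j), divisor n-1 = 3:
  S[X_1,X_1] = ((-2)·(-2) + (3)·(3) + (0)·(0) + (-1)·(-1)) / 3 = 14/3 = 4.6667
  S[X_1,X_2] = ((-2)·(-1.5) + (3)·(-3.5) + (0)·(3.5) + (-1)·(1.5)) / 3 = -9/3 = -3
  S[X_2,X_2] = ((-1.5)·(-1.5) + (-3.5)·(-3.5) + (3.5)·(3.5) + (1.5)·(1.5)) / 3 = 29/3 = 9.6667
  S = [[4.6667, -3],
 [-3, 9.6667]].

Step 3 — invert S. det(S) = 4.6667·9.6667 - (-3)² = 36.1111.
  S^{-1} = (1/det) · [[d, -b], [-b, a]] = [[0.2677, 0.0831],
 [0.0831, 0.1292]].

Step 4 — quadratic form (x̄ - mu_0)^T · S^{-1} · (x̄ - mu_0):
  S^{-1} · (x̄ - mu_0) = (1.2785, 0.6554),
  (x̄ - mu_0)^T · [...] = (4)·(1.2785) + (2.5)·(0.6554) = 6.7523.

Step 5 — scale by n: T² = 4 · 6.7523 = 27.0092.

T² ≈ 27.0092


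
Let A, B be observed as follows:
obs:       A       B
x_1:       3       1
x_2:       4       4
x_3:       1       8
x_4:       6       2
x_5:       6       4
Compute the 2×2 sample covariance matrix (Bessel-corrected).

Step 1 — column means:
  mean(A) = (3 + 4 + 1 + 6 + 6) / 5 = 20/5 = 4
  mean(B) = (1 + 4 + 8 + 2 + 4) / 5 = 19/5 = 3.8

Step 2 — sample covariance S[i,j] = (1/(n-1)) · Σ_k (x_{k,i} - mean_i) · (x_{k,j} - mean_j), with n-1 = 4.
  S[A,A] = ((-1)·(-1) + (0)·(0) + (-3)·(-3) + (2)·(2) + (2)·(2)) / 4 = 18/4 = 4.5
  S[A,B] = ((-1)·(-2.8) + (0)·(0.2) + (-3)·(4.2) + (2)·(-1.8) + (2)·(0.2)) / 4 = -13/4 = -3.25
  S[B,B] = ((-2.8)·(-2.8) + (0.2)·(0.2) + (4.2)·(4.2) + (-1.8)·(-1.8) + (0.2)·(0.2)) / 4 = 28.8/4 = 7.2

S is symmetric (S[j,i] = S[i,j]). Assembling:

S = [[4.5, -3.25],
 [-3.25, 7.2]]


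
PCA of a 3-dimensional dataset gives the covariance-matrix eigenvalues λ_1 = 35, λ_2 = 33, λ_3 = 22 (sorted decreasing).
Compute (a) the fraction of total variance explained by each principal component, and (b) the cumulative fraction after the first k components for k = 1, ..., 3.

Step 1 — total variance = trace(Sigma) = Σ λ_i = 35 + 33 + 22 = 90.

Step 2 — fraction explained by component i = λ_i / Σ λ:
  PC1: 35/90 = 0.3889
  PC2: 33/90 = 0.3667
  PC3: 22/90 = 0.2444

Step 3 — cumulative fraction after k components = (λ_1 + ... + λ_k) / Σ λ:
  k = 1: 35/90 = 0.3889
  k = 2: (35 + 33)/90 = 68/90 = 0.7556
  k = 3: (35 + 33 + 22)/90 = 90/90 = 1

Summary (fraction, with percent):

explained: PC1 0.3889 (38.89%), PC2 0.3667 (36.67%), PC3 0.2444 (24.44%);  cumulative: 0.3889, 0.7556, 1


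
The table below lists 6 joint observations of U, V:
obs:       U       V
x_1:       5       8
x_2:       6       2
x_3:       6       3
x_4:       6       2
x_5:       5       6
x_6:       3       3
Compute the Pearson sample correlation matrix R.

Step 1 — column means:
  mean(U) = (5 + 6 + 6 + 6 + 5 + 3) / 6 = 31/6 = 5.1667
  mean(V) = (8 + 2 + 3 + 2 + 6 + 3) / 6 = 24/6 = 4

Step 2 — sample variances and covariances s[i,j] = (1/(n-1)) · Σ_k (x_{k,i} - mean_i) · (x_{k,j} - mean_j), with n-1 = 5:
  s[U,U] = ((-0.1667)·(-0.1667) + (0.8333)·(0.8333) + (0.8333)·(0.8333) + (0.8333)·(0.8333) + (-0.1667)·(-0.1667) + (-2.1667)·(-2.1667)) / 5 = 6.8333/5 = 1.3667
  s[U,V] = ((-0.1667)·(4) + (0.8333)·(-2) + (0.8333)·(-1) + (0.8333)·(-2) + (-0.1667)·(2) + (-2.1667)·(-1)) / 5 = -3/5 = -0.6
  s[V,V] = ((4)·(4) + (-2)·(-2) + (-1)·(-1) + (-2)·(-2) + (2)·(2) + (-1)·(-1)) / 5 = 30/5 = 6
  Sample standard deviations s_i = √(s[i,i]):
  s(U) = √(1.3667) = 1.169
  s(V) = √(6) = 2.4495

Step 3 — r_{ij} = s_{ij} / (s_i · s_j):
  r[U,U] = 1 (diagonal).
  r[U,V] = -0.6 / (1.169 · 2.4495) = -0.6 / 2.8636 = -0.2095
  r[V,V] = 1 (diagonal).

R is symmetric with unit diagonal. Assembling:

R = [[1, -0.2095],
 [-0.2095, 1]]


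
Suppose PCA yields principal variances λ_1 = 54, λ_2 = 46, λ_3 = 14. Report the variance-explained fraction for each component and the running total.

Step 1 — total variance = trace(Sigma) = Σ λ_i = 54 + 46 + 14 = 114.

Step 2 — fraction explained by component i = λ_i / Σ λ:
  PC1: 54/114 = 0.4737
  PC2: 46/114 = 0.4035
  PC3: 14/114 = 0.1228

Step 3 — cumulative fraction after k components = (λ_1 + ... + λ_k) / Σ λ:
  k = 1: 54/114 = 0.4737
  k = 2: (54 + 46)/114 = 100/114 = 0.8772
  k = 3: (54 + 46 + 14)/114 = 114/114 = 1

Summary (fraction, with percent):

explained: PC1 0.4737 (47.37%), PC2 0.4035 (40.35%), PC3 0.1228 (12.28%);  cumulative: 0.4737, 0.8772, 1


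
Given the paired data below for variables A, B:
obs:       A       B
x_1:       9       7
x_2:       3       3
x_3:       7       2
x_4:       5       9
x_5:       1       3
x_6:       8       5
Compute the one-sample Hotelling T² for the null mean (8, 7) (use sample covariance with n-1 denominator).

Step 1 — sample mean vector:
  mean(A) = (9 + 3 + 7 + 5 + 1 + 8) / 6 = 33/6 = 5.5
  mean(B) = (7 + 3 + 2 + 9 + 3 + 5) / 6 = 29/6 = 4.8333
  x̄ = (5.5, 4.8333),  deviation x̄ - mu_0 = (5.5, 4.8333) - (8, 7) = (-2.5, -2.1667).

Step 2 — sample covariance matrix, S[i,j] = (1/(n-1)) · Σ_k (x_{k,i} - mean_i) · (x_{k,j} - mean_j), divisor n-1 = 5:
  S[A,A] = ((3.5)·(3.5) + (-2.5)·(-2.5) + (1.5)·(1.5) + (-0.5)·(-0.5) + (-4.5)·(-4.5) + (2.5)·(2.5)) / 5 = 47.5/5 = 9.5
  S[A,B] = ((3.5)·(2.1667) + (-2.5)·(-1.8333) + (1.5)·(-2.8333) + (-0.5)·(4.1667) + (-4.5)·(-1.8333) + (2.5)·(0.1667)) / 5 = 14.5/5 = 2.9
  S[B,B] = ((2.1667)·(2.1667) + (-1.8333)·(-1.8333) + (-2.8333)·(-2.8333) + (4.1667)·(4.1667) + (-1.8333)·(-1.8333) + (0.1667)·(0.1667)) / 5 = 36.8333/5 = 7.3667
  S = [[9.5, 2.9],
 [2.9, 7.3667]].

Step 3 — invert S. det(S) = 9.5·7.3667 - (2.9)² = 61.5733.
  S^{-1} = (1/det) · [[d, -b], [-b, a]] = [[0.1196, -0.0471],
 [-0.0471, 0.1543]].

Step 4 — quadratic form (x̄ - mu_0)^T · S^{-1} · (x̄ - mu_0):
  S^{-1} · (x̄ - mu_0) = (-0.1971, -0.2165),
  (x̄ - mu_0)^T · [...] = (-2.5)·(-0.1971) + (-2.1667)·(-0.2165) = 0.9618.

Step 5 — scale by n: T² = 6 · 0.9618 = 5.7709.

T² ≈ 5.7709


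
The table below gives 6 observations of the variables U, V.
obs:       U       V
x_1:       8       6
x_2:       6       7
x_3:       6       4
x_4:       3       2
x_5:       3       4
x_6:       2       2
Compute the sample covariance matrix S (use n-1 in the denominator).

Step 1 — column means:
  mean(U) = (8 + 6 + 6 + 3 + 3 + 2) / 6 = 28/6 = 4.6667
  mean(V) = (6 + 7 + 4 + 2 + 4 + 2) / 6 = 25/6 = 4.1667

Step 2 — sample covariance S[i,j] = (1/(n-1)) · Σ_k (x_{k,i} - mean_i) · (x_{k,j} - mean_j), with n-1 = 5.
  S[U,U] = ((3.3333)·(3.3333) + (1.3333)·(1.3333) + (1.3333)·(1.3333) + (-1.6667)·(-1.6667) + (-1.6667)·(-1.6667) + (-2.6667)·(-2.6667)) / 5 = 27.3333/5 = 5.4667
  S[U,V] = ((3.3333)·(1.8333) + (1.3333)·(2.8333) + (1.3333)·(-0.1667) + (-1.6667)·(-2.1667) + (-1.6667)·(-0.1667) + (-2.6667)·(-2.1667)) / 5 = 19.3333/5 = 3.8667
  S[V,V] = ((1.8333)·(1.8333) + (2.8333)·(2.8333) + (-0.1667)·(-0.1667) + (-2.1667)·(-2.1667) + (-0.1667)·(-0.1667) + (-2.1667)·(-2.1667)) / 5 = 20.8333/5 = 4.1667

S is symmetric (S[j,i] = S[i,j]). Assembling:

S = [[5.4667, 3.8667],
 [3.8667, 4.1667]]


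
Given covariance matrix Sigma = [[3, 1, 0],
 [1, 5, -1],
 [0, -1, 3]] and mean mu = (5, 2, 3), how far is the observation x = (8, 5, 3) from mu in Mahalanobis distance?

Step 1 — centre the observation: (x - mu) = (3, 3, 0).

Step 2 — invert Sigma (cofactor / det for 3×3, or solve directly):
  Sigma^{-1} = [[0.359, -0.0769, -0.0256],
 [-0.0769, 0.2308, 0.0769],
 [-0.0256, 0.0769, 0.359]].

Step 3 — form the quadratic (x - mu)^T · Sigma^{-1} · (x - mu):
  Sigma^{-1} · (x - mu) = (0.8462, 0.4615, 0.1538).
  (x - mu)^T · [Sigma^{-1} · (x - mu)] = (3)·(0.8462) + (3)·(0.4615) + (0)·(0.1538) = 3.9231.

Step 4 — take square root: d = √(3.9231) ≈ 1.9807.

d(x, mu) = √(3.9231) ≈ 1.9807


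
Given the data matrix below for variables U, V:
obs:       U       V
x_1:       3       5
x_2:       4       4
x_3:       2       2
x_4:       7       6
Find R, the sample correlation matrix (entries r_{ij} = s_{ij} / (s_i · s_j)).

Step 1 — column means:
  mean(U) = (3 + 4 + 2 + 7) / 4 = 16/4 = 4
  mean(V) = (5 + 4 + 2 + 6) / 4 = 17/4 = 4.25

Step 2 — sample variances and covariances s[i,j] = (1/(n-1)) · Σ_k (x_{k,i} - mean_i) · (x_{k,j} - mean_j), with n-1 = 3:
  s[U,U] = ((-1)·(-1) + (0)·(0) + (-2)·(-2) + (3)·(3)) / 3 = 14/3 = 4.6667
  s[U,V] = ((-1)·(0.75) + (0)·(-0.25) + (-2)·(-2.25) + (3)·(1.75)) / 3 = 9/3 = 3
  s[V,V] = ((0.75)·(0.75) + (-0.25)·(-0.25) + (-2.25)·(-2.25) + (1.75)·(1.75)) / 3 = 8.75/3 = 2.9167
  Sample standard deviations s_i = √(s[i,i]):
  s(U) = √(4.6667) = 2.1602
  s(V) = √(2.9167) = 1.7078

Step 3 — r_{ij} = s_{ij} / (s_i · s_j):
  r[U,U] = 1 (diagonal).
  r[U,V] = 3 / (2.1602 · 1.7078) = 3 / 3.6893 = 0.8132
  r[V,V] = 1 (diagonal).

R is symmetric with unit diagonal. Assembling:

R = [[1, 0.8132],
 [0.8132, 1]]


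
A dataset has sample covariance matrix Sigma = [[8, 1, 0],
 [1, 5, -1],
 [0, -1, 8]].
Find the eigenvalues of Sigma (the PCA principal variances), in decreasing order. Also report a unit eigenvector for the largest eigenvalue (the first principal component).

Step 1 — characteristic polynomial p(λ) = det(λI - Sigma) = λ³ - tr·λ² + c_1·λ - det, where tr = trace, c_1 = sum of the principal 2×2 minors, det = det(Sigma):
  tr = 8 + 5 + 8 = 21,
  c_1 = (8·5 - (1)²) + (8·8 - (0)²) + (5·8 - (-1)²) = 39 + 64 + 39 = 142,
  det = 8·(5·8 - (-1)²) - (1)·((1)·8 - (-1)·(0)) + (0)·((1)·(-1) - 5·(0)) = 8·(39) - (1)·(8) + (0)·(-1) = 304.
  So p(λ) = λ³ - 21λ² + 142λ - 304.
Step 2 — look for an integer root (rational root theorem: any rational root is an integer divisor of 304). Testing λ = 8:
  p(8) = 512 - 1344 + 1136 - 304 = 0  ✓
  Dividing out (λ - 8): p(λ) = (λ - 8)(λ² - 13λ + 38).
Step 3 — remaining eigenvalues from the quadratic λ² - 13λ + 38 = 0:
  Δ = 13² - 4·38 = 169 - 152 = 17,  λ = (13 ± √17)/2 = (13 ± 4.1231)/2 ≈ 8.5616 or 4.4384.
  Sorted: λ_1 = 8.5616,  λ_2 = 8,  λ_3 = 4.4384  (check: sum = 21 = tr ✓).

Step 4 — unit eigenvector for λ_1 ≈ 8.5616: v spans the null space of (Sigma - λ_1 I), whose rows are
  r_1 = (-0.5616, 1, 0),  r_2 = (1, -3.5616, -1),  r_3 = (0, -1, -0.5616).
  v is orthogonal to every row, so take v ∝ r_1 × r_2 = ((1)·(-1) - (0)·(-3.5616), (0)·(1) - (-0.5616)·(-1), (-0.5616)·(-3.5616) - (1)·(1)) ≈ (-1, -0.5616, 1).
  Rescale (multiply by -1 so the first nonzero entry is positive): u = (1, 0.5616, -1).
  ||u|| = √((1)² + (0.5616)² + (-1)²) = √(2.3153) ≈ 1.5216,  v_1 = u/||u|| ≈ (0.6572, 0.369, -0.6572) (||v_1|| = 1).

λ_1 = 8.5616,  λ_2 = 8,  λ_3 = 4.4384;  v_1 ≈ (0.6572, 0.369, -0.6572)


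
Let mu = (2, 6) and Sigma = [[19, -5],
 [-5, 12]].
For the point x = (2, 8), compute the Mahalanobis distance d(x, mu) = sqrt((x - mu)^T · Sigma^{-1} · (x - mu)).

Step 1 — centre the observation: (x - mu) = (0, 2).

Step 2 — invert Sigma. det(Sigma) = 19·12 - (-5)² = 203.
  Sigma^{-1} = (1/det) · [[d, -b], [-b, a]] = [[0.0591, 0.0246],
 [0.0246, 0.0936]].

Step 3 — form the quadratic (x - mu)^T · Sigma^{-1} · (x - mu):
  Sigma^{-1} · (x - mu) = (0.0493, 0.1872).
  (x - mu)^T · [Sigma^{-1} · (x - mu)] = (0)·(0.0493) + (2)·(0.1872) = 0.3744.

Step 4 — take square root: d = √(0.3744) ≈ 0.6119.

d(x, mu) = √(0.3744) ≈ 0.6119


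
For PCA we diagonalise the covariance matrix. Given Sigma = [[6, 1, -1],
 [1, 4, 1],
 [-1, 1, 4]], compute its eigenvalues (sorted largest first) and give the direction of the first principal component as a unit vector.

Step 1 — characteristic polynomial p(λ) = det(λI - Sigma) = λ³ - tr·λ² + c_1·λ - det, where tr = trace, c_1 = sum of the principal 2×2 minors, det = det(Sigma):
  tr = 6 + 4 + 4 = 14,
  c_1 = (6·4 - (1)²) + (6·4 - (-1)²) + (4·4 - (1)²) = 23 + 23 + 15 = 61,
  det = 6·(4·4 - (1)²) - (1)·((1)·4 - (1)·(-1)) + (-1)·((1)·(1) - 4·(-1)) = 6·(15) - (1)·(5) + (-1)·(5) = 80.
  So p(λ) = λ³ - 14λ² + 61λ - 80.
Step 2 — look for an integer root (rational root theorem: any rational root is an integer divisor of 80). Testing λ = 5:
  p(5) = 125 - 350 + 305 - 80 = 0  ✓
  Dividing out (λ - 5): p(λ) = (λ - 5)(λ² - 9λ + 16).
Step 3 — remaining eigenvalues from the quadratic λ² - 9λ + 16 = 0:
  Δ = 9² - 4·16 = 81 - 64 = 17,  λ = (9 ± √17)/2 = (9 ± 4.1231)/2 ≈ 6.5616 or 2.4384.
  Sorted: λ_1 = 6.5616,  λ_2 = 5,  λ_3 = 2.4384  (check: sum = 14 = tr ✓).

Step 4 — unit eigenvector for λ_1 ≈ 6.5616: v spans the null space of (Sigma - λ_1 I), whose rows are
  r_1 = (-0.5616, 1, -1),  r_2 = (1, -2.5616, 1),  r_3 = (-1, 1, -2.5616).
  v is orthogonal to every row, so take v ∝ r_1 × r_2 = ((1)·(1) - (-1)·(-2.5616), (-1)·(1) - (-0.5616)·(1), (-0.5616)·(-2.5616) - (1)·(1)) ≈ (-1.5616, -0.4384, 0.4384).
  Rescale (multiply by -1 so the first nonzero entry is positive): u = (1.5616, 0.4384, -0.4384).
  ||u|| = √((1.5616)² + (0.4384)² + (-0.4384)²) = √(2.8229) ≈ 1.6802,  v_1 = u/||u|| ≈ (0.9294, 0.261, -0.261) (||v_1|| = 1).

λ_1 = 6.5616,  λ_2 = 5,  λ_3 = 2.4384;  v_1 ≈ (0.9294, 0.261, -0.261)


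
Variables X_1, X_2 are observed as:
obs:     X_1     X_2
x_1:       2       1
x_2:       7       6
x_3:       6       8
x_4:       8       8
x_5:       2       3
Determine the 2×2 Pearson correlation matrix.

Step 1 — column means:
  mean(X_1) = (2 + 7 + 6 + 8 + 2) / 5 = 25/5 = 5
  mean(X_2) = (1 + 6 + 8 + 8 + 3) / 5 = 26/5 = 5.2

Step 2 — sample variances and covariances s[i,j] = (1/(n-1)) · Σ_k (x_{k,i} - mean_i) · (x_{k,j} - mean_j), with n-1 = 4:
  s[X_1,X_1] = ((-3)·(-3) + (2)·(2) + (1)·(1) + (3)·(3) + (-3)·(-3)) / 4 = 32/4 = 8
  s[X_1,X_2] = ((-3)·(-4.2) + (2)·(0.8) + (1)·(2.8) + (3)·(2.8) + (-3)·(-2.2)) / 4 = 32/4 = 8
  s[X_2,X_2] = ((-4.2)·(-4.2) + (0.8)·(0.8) + (2.8)·(2.8) + (2.8)·(2.8) + (-2.2)·(-2.2)) / 4 = 38.8/4 = 9.7
  Sample standard deviations s_i = √(s[i,i]):
  s(X_1) = √(8) = 2.8284
  s(X_2) = √(9.7) = 3.1145

Step 3 — r_{ij} = s_{ij} / (s_i · s_j):
  r[X_1,X_1] = 1 (diagonal).
  r[X_1,X_2] = 8 / (2.8284 · 3.1145) = 8 / 8.8091 = 0.9082
  r[X_2,X_2] = 1 (diagonal).

R is symmetric with unit diagonal. Assembling:

R = [[1, 0.9082],
 [0.9082, 1]]


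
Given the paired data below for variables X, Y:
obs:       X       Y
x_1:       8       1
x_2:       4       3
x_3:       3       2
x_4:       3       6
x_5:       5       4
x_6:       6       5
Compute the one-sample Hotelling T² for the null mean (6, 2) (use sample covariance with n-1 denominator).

Step 1 — sample mean vector:
  mean(X) = (8 + 4 + 3 + 3 + 5 + 6) / 6 = 29/6 = 4.8333
  mean(Y) = (1 + 3 + 2 + 6 + 4 + 5) / 6 = 21/6 = 3.5
  x̄ = (4.8333, 3.5),  deviation x̄ - mu_0 = (4.8333, 3.5) - (6, 2) = (-1.1667, 1.5).

Step 2 — sample covariance matrix, S[i,j] = (1/(n-1)) · Σ_k (x_{k,i} - mean_i) · (x_{k,j} - mean_j), divisor n-1 = 5:
  S[X,X] = ((3.1667)·(3.1667) + (-0.8333)·(-0.8333) + (-1.8333)·(-1.8333) + (-1.8333)·(-1.8333) + (0.1667)·(0.1667) + (1.1667)·(1.1667)) / 5 = 18.8333/5 = 3.7667
  S[X,Y] = ((3.1667)·(-2.5) + (-0.8333)·(-0.5) + (-1.8333)·(-1.5) + (-1.8333)·(2.5) + (0.1667)·(0.5) + (1.1667)·(1.5)) / 5 = -7.5/5 = -1.5
  S[Y,Y] = ((-2.5)·(-2.5) + (-0.5)·(-0.5) + (-1.5)·(-1.5) + (2.5)·(2.5) + (0.5)·(0.5) + (1.5)·(1.5)) / 5 = 17.5/5 = 3.5
  S = [[3.7667, -1.5],
 [-1.5, 3.5]].

Step 3 — invert S. det(S) = 3.7667·3.5 - (-1.5)² = 10.9333.
  S^{-1} = (1/det) · [[d, -b], [-b, a]] = [[0.3201, 0.1372],
 [0.1372, 0.3445]].

Step 4 — quadratic form (x̄ - mu_0)^T · S^{-1} · (x̄ - mu_0):
  S^{-1} · (x̄ - mu_0) = (-0.1677, 0.3567),
  (x̄ - mu_0)^T · [...] = (-1.1667)·(-0.1677) + (1.5)·(0.3567) = 0.7307.

Step 5 — scale by n: T² = 6 · 0.7307 = 4.3841.

T² ≈ 4.3841


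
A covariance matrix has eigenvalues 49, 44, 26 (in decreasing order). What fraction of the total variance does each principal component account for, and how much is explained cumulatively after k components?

Step 1 — total variance = trace(Sigma) = Σ λ_i = 49 + 44 + 26 = 119.

Step 2 — fraction explained by component i = λ_i / Σ λ:
  PC1: 49/119 = 0.4118
  PC2: 44/119 = 0.3697
  PC3: 26/119 = 0.2185

Step 3 — cumulative fraction after k components = (λ_1 + ... + λ_k) / Σ λ:
  k = 1: 49/119 = 0.4118
  k = 2: (49 + 44)/119 = 93/119 = 0.7815
  k = 3: (49 + 44 + 26)/119 = 119/119 = 1

Summary (fraction, with percent):

explained: PC1 0.4118 (41.18%), PC2 0.3697 (36.97%), PC3 0.2185 (21.85%);  cumulative: 0.4118, 0.7815, 1


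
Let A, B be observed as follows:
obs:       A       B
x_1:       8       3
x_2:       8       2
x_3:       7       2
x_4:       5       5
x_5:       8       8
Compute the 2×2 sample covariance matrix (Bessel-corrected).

Step 1 — column means:
  mean(A) = (8 + 8 + 7 + 5 + 8) / 5 = 36/5 = 7.2
  mean(B) = (3 + 2 + 2 + 5 + 8) / 5 = 20/5 = 4

Step 2 — sample covariance S[i,j] = (1/(n-1)) · Σ_k (x_{k,i} - mean_i) · (x_{k,j} - mean_j), with n-1 = 4.
  S[A,A] = ((0.8)·(0.8) + (0.8)·(0.8) + (-0.2)·(-0.2) + (-2.2)·(-2.2) + (0.8)·(0.8)) / 4 = 6.8/4 = 1.7
  S[A,B] = ((0.8)·(-1) + (0.8)·(-2) + (-0.2)·(-2) + (-2.2)·(1) + (0.8)·(4)) / 4 = -1/4 = -0.25
  S[B,B] = ((-1)·(-1) + (-2)·(-2) + (-2)·(-2) + (1)·(1) + (4)·(4)) / 4 = 26/4 = 6.5

S is symmetric (S[j,i] = S[i,j]). Assembling:

S = [[1.7, -0.25],
 [-0.25, 6.5]]


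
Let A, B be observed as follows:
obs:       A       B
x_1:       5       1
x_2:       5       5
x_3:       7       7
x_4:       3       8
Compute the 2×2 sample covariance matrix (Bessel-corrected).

Step 1 — column means:
  mean(A) = (5 + 5 + 7 + 3) / 4 = 20/4 = 5
  mean(B) = (1 + 5 + 7 + 8) / 4 = 21/4 = 5.25

Step 2 — sample covariance S[i,j] = (1/(n-1)) · Σ_k (x_{k,i} - mean_i) · (x_{k,j} - mean_j), with n-1 = 3.
  S[A,A] = ((0)·(0) + (0)·(0) + (2)·(2) + (-2)·(-2)) / 3 = 8/3 = 2.6667
  S[A,B] = ((0)·(-4.25) + (0)·(-0.25) + (2)·(1.75) + (-2)·(2.75)) / 3 = -2/3 = -0.6667
  S[B,B] = ((-4.25)·(-4.25) + (-0.25)·(-0.25) + (1.75)·(1.75) + (2.75)·(2.75)) / 3 = 28.75/3 = 9.5833

S is symmetric (S[j,i] = S[i,j]). Assembling:

S = [[2.6667, -0.6667],
 [-0.6667, 9.5833]]


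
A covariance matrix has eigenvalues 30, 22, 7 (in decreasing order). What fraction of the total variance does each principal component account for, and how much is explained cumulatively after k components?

Step 1 — total variance = trace(Sigma) = Σ λ_i = 30 + 22 + 7 = 59.

Step 2 — fraction explained by component i = λ_i / Σ λ:
  PC1: 30/59 = 0.5085
  PC2: 22/59 = 0.3729
  PC3: 7/59 = 0.1186

Step 3 — cumulative fraction after k components = (λ_1 + ... + λ_k) / Σ λ:
  k = 1: 30/59 = 0.5085
  k = 2: (30 + 22)/59 = 52/59 = 0.8814
  k = 3: (30 + 22 + 7)/59 = 59/59 = 1

Summary (fraction, with percent):

explained: PC1 0.5085 (50.85%), PC2 0.3729 (37.29%), PC3 0.1186 (11.86%);  cumulative: 0.5085, 0.8814, 1


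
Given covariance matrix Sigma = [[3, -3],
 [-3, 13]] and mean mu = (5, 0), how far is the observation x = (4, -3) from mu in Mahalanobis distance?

Step 1 — centre the observation: (x - mu) = (-1, -3).

Step 2 — invert Sigma. det(Sigma) = 3·13 - (-3)² = 30.
  Sigma^{-1} = (1/det) · [[d, -b], [-b, a]] = [[0.4333, 0.1],
 [0.1, 0.1]].

Step 3 — form the quadratic (x - mu)^T · Sigma^{-1} · (x - mu):
  Sigma^{-1} · (x - mu) = (-0.7333, -0.4).
  (x - mu)^T · [Sigma^{-1} · (x - mu)] = (-1)·(-0.7333) + (-3)·(-0.4) = 1.9333.

Step 4 — take square root: d = √(1.9333) ≈ 1.3904.

d(x, mu) = √(1.9333) ≈ 1.3904


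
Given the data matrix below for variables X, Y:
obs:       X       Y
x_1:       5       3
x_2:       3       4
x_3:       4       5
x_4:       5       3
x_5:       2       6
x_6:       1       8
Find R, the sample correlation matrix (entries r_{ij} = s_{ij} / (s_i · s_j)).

Step 1 — column means:
  mean(X) = (5 + 3 + 4 + 5 + 2 + 1) / 6 = 20/6 = 3.3333
  mean(Y) = (3 + 4 + 5 + 3 + 6 + 8) / 6 = 29/6 = 4.8333

Step 2 — sample variances and covariances s[i,j] = (1/(n-1)) · Σ_k (x_{k,i} - mean_i) · (x_{k,j} - mean_j), with n-1 = 5:
  s[X,X] = ((1.6667)·(1.6667) + (-0.3333)·(-0.3333) + (0.6667)·(0.6667) + (1.6667)·(1.6667) + (-1.3333)·(-1.3333) + (-2.3333)·(-2.3333)) / 5 = 13.3333/5 = 2.6667
  s[X,Y] = ((1.6667)·(-1.8333) + (-0.3333)·(-0.8333) + (0.6667)·(0.1667) + (1.6667)·(-1.8333) + (-1.3333)·(1.1667) + (-2.3333)·(3.1667)) / 5 = -14.6667/5 = -2.9333
  s[Y,Y] = ((-1.8333)·(-1.8333) + (-0.8333)·(-0.8333) + (0.1667)·(0.1667) + (-1.8333)·(-1.8333) + (1.1667)·(1.1667) + (3.1667)·(3.1667)) / 5 = 18.8333/5 = 3.7667
  Sample standard deviations s_i = √(s[i,i]):
  s(X) = √(2.6667) = 1.633
  s(Y) = √(3.7667) = 1.9408

Step 3 — r_{ij} = s_{ij} / (s_i · s_j):
  r[X,X] = 1 (diagonal).
  r[X,Y] = -2.9333 / (1.633 · 1.9408) = -2.9333 / 3.1693 = -0.9255
  r[Y,Y] = 1 (diagonal).

R is symmetric with unit diagonal. Assembling:

R = [[1, -0.9255],
 [-0.9255, 1]]


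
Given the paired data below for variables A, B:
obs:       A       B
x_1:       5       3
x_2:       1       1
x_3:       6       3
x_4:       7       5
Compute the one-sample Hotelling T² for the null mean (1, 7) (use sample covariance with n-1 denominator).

Step 1 — sample mean vector:
  mean(A) = (5 + 1 + 6 + 7) / 4 = 19/4 = 4.75
  mean(B) = (3 + 1 + 3 + 5) / 4 = 12/4 = 3
  x̄ = (4.75, 3),  deviation x̄ - mu_0 = (4.75, 3) - (1, 7) = (3.75, -4).

Step 2 — sample covariance matrix, S[i,j] = (1/(n-1)) · Σ_k (x_{k,i} - mean_i) · (x_{k,j} - mean_j), divisor n-1 = 3:
  S[A,A] = ((0.25)·(0.25) + (-3.75)·(-3.75) + (1.25)·(1.25) + (2.25)·(2.25)) / 3 = 20.75/3 = 6.9167
  S[A,B] = ((0.25)·(0) + (-3.75)·(-2) + (1.25)·(0) + (2.25)·(2)) / 3 = 12/3 = 4
  S[B,B] = ((0)·(0) + (-2)·(-2) + (0)·(0) + (2)·(2)) / 3 = 8/3 = 2.6667
  S = [[6.9167, 4],
 [4, 2.6667]].

Step 3 — invert S. det(S) = 6.9167·2.6667 - (4)² = 2.4444.
  S^{-1} = (1/det) · [[d, -b], [-b, a]] = [[1.0909, -1.6364],
 [-1.6364, 2.8295]].

Step 4 — quadratic form (x̄ - mu_0)^T · S^{-1} · (x̄ - mu_0):
  S^{-1} · (x̄ - mu_0) = (10.6364, -17.4545),
  (x̄ - mu_0)^T · [...] = (3.75)·(10.6364) + (-4)·(-17.4545) = 109.7045.

Step 5 — scale by n: T² = 4 · 109.7045 = 438.8182.

T² ≈ 438.8182


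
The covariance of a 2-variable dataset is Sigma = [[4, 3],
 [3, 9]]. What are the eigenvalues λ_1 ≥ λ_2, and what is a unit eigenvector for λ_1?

Step 1 — characteristic polynomial of 2×2 Sigma:
  det(Sigma - λI) = λ² - trace · λ + det = 0.
  trace = 4 + 9 = 13, det = 4·9 - (3)² = 27.
Step 2 — discriminant:
  Δ = trace² - 4·det = 169 - 108 = 61.
Step 3 — eigenvalues:
  λ = (trace ± √Δ)/2 = (13 ± 7.8102)/2,
  λ_1 = 10.4051,  λ_2 = 2.5949.

Step 4 — unit eigenvector for λ_1: solve (Sigma - λ_1 I)v = 0. First row:
  (4 - 10.4051)·v_x + (3)·v_y = 0, i.e. (-6.4051)·v_x + (3)·v_y = 0,
  so v ∝ (b, λ_1 - a) = (3, 6.4051) = u.
  ||u|| = √((3)² + (6.4051)²) = √(50.0256) ≈ 7.0729,
  v_1 = u/||u|| ≈ (0.4242, 0.9056) (||v_1|| = 1).

λ_1 = 10.4051,  λ_2 = 2.5949;  v_1 ≈ (0.4242, 0.9056)


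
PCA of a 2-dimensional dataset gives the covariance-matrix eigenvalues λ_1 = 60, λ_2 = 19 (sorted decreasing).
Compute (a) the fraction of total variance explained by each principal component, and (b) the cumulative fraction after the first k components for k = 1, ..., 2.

Step 1 — total variance = trace(Sigma) = Σ λ_i = 60 + 19 = 79.

Step 2 — fraction explained by component i = λ_i / Σ λ:
  PC1: 60/79 = 0.7595
  PC2: 19/79 = 0.2405

Step 3 — cumulative fraction after k components = (λ_1 + ... + λ_k) / Σ λ:
  k = 1: 60/79 = 0.7595
  k = 2: (60 + 19)/79 = 79/79 = 1

Summary (fraction, with percent):

explained: PC1 0.7595 (75.95%), PC2 0.2405 (24.05%);  cumulative: 0.7595, 1


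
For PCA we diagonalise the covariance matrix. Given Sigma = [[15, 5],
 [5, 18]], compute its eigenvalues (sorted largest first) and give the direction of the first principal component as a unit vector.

Step 1 — characteristic polynomial of 2×2 Sigma:
  det(Sigma - λI) = λ² - trace · λ + det = 0.
  trace = 15 + 18 = 33, det = 15·18 - (5)² = 245.
Step 2 — discriminant:
  Δ = trace² - 4·det = 1089 - 980 = 109.
Step 3 — eigenvalues:
  λ = (trace ± √Δ)/2 = (33 ± 10.4403)/2,
  λ_1 = 21.7202,  λ_2 = 11.2798.

Step 4 — unit eigenvector for λ_1: solve (Sigma - λ_1 I)v = 0. First row:
  (15 - 21.7202)·v_x + (5)·v_y = 0, i.e. (-6.7202)·v_x + (5)·v_y = 0,
  so v ∝ (b, λ_1 - a) = (5, 6.7202) = u.
  ||u|| = √((5)² + (6.7202)²) = √(70.1605) ≈ 8.3762,
  v_1 = u/||u|| ≈ (0.5969, 0.8023) (||v_1|| = 1).

λ_1 = 21.7202,  λ_2 = 11.2798;  v_1 ≈ (0.5969, 0.8023)


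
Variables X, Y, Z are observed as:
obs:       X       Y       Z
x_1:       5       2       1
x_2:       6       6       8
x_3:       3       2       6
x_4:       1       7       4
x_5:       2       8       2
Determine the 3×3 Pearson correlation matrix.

Step 1 — column means:
  mean(X) = (5 + 6 + 3 + 1 + 2) / 5 = 17/5 = 3.4
  mean(Y) = (2 + 6 + 2 + 7 + 8) / 5 = 25/5 = 5
  mean(Z) = (1 + 8 + 6 + 4 + 2) / 5 = 21/5 = 4.2

Step 2 — sample variances and covariances s[i,j] = (1/(n-1)) · Σ_k (x_{k,i} - mean_i) · (x_{k,j} - mean_j), with n-1 = 4:
  s[X,X] = ((1.6)·(1.6) + (2.6)·(2.6) + (-0.4)·(-0.4) + (-2.4)·(-2.4) + (-1.4)·(-1.4)) / 4 = 17.2/4 = 4.3
  s[X,Y] = ((1.6)·(-3) + (2.6)·(1) + (-0.4)·(-3) + (-2.4)·(2) + (-1.4)·(3)) / 4 = -10/4 = -2.5
  s[X,Z] = ((1.6)·(-3.2) + (2.6)·(3.8) + (-0.4)·(1.8) + (-2.4)·(-0.2) + (-1.4)·(-2.2)) / 4 = 7.6/4 = 1.9
  s[Y,Y] = ((-3)·(-3) + (1)·(1) + (-3)·(-3) + (2)·(2) + (3)·(3)) / 4 = 32/4 = 8
  s[Y,Z] = ((-3)·(-3.2) + (1)·(3.8) + (-3)·(1.8) + (2)·(-0.2) + (3)·(-2.2)) / 4 = 1/4 = 0.25
  s[Z,Z] = ((-3.2)·(-3.2) + (3.8)·(3.8) + (1.8)·(1.8) + (-0.2)·(-0.2) + (-2.2)·(-2.2)) / 4 = 32.8/4 = 8.2
  Sample standard deviations s_i = √(s[i,i]):
  s(X) = √(4.3) = 2.0736
  s(Y) = √(8) = 2.8284
  s(Z) = √(8.2) = 2.8636

Step 3 — r_{ij} = s_{ij} / (s_i · s_j):
  r[X,X] = 1 (diagonal).
  r[X,Y] = -2.5 / (2.0736 · 2.8284) = -2.5 / 5.8652 = -0.4262
  r[X,Z] = 1.9 / (2.0736 · 2.8636) = 1.9 / 5.938 = 0.32
  r[Y,Y] = 1 (diagonal).
  r[Y,Z] = 0.25 / (2.8284 · 2.8636) = 0.25 / 8.0994 = 0.0309
  r[Z,Z] = 1 (diagonal).

R is symmetric with unit diagonal. Assembling:

R = [[1, -0.4262, 0.32],
 [-0.4262, 1, 0.0309],
 [0.32, 0.0309, 1]]


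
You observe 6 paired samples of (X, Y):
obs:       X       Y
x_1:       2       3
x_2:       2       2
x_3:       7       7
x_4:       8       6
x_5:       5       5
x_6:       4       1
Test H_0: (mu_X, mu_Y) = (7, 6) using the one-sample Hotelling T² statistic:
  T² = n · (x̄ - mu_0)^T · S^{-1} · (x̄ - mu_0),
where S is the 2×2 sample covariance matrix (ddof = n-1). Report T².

Step 1 — sample mean vector:
  mean(X) = (2 + 2 + 7 + 8 + 5 + 4) / 6 = 28/6 = 4.6667
  mean(Y) = (3 + 2 + 7 + 6 + 5 + 1) / 6 = 24/6 = 4
  x̄ = (4.6667, 4),  deviation x̄ - mu_0 = (4.6667, 4) - (7, 6) = (-2.3333, -2).

Step 2 — sample covariance matrix, S[i,j] = (1/(n-1)) · Σ_k (x_{k,i} - mean_i) · (x_{k,j} - mean_j), divisor n-1 = 5:
  S[X,X] = ((-2.6667)·(-2.6667) + (-2.6667)·(-2.6667) + (2.3333)·(2.3333) + (3.3333)·(3.3333) + (0.3333)·(0.3333) + (-0.6667)·(-0.6667)) / 5 = 31.3333/5 = 6.2667
  S[X,Y] = ((-2.6667)·(-1) + (-2.6667)·(-2) + (2.3333)·(3) + (3.3333)·(2) + (0.3333)·(1) + (-0.6667)·(-3)) / 5 = 24/5 = 4.8
  S[Y,Y] = ((-1)·(-1) + (-2)·(-2) + (3)·(3) + (2)·(2) + (1)·(1) + (-3)·(-3)) / 5 = 28/5 = 5.6
  S = [[6.2667, 4.8],
 [4.8, 5.6]].

Step 3 — invert S. det(S) = 6.2667·5.6 - (4.8)² = 12.0533.
  S^{-1} = (1/det) · [[d, -b], [-b, a]] = [[0.4646, -0.3982],
 [-0.3982, 0.5199]].

Step 4 — quadratic form (x̄ - mu_0)^T · S^{-1} · (x̄ - mu_0):
  S^{-1} · (x̄ - mu_0) = (-0.2876, -0.1106),
  (x̄ - mu_0)^T · [...] = (-2.3333)·(-0.2876) + (-2)·(-0.1106) = 0.8923.

Step 5 — scale by n: T² = 6 · 0.8923 = 5.354.

T² ≈ 5.354


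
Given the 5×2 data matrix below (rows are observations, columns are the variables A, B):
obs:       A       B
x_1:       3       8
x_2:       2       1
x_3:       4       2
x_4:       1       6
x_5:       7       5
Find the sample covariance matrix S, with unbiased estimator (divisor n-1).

Step 1 — column means:
  mean(A) = (3 + 2 + 4 + 1 + 7) / 5 = 17/5 = 3.4
  mean(B) = (8 + 1 + 2 + 6 + 5) / 5 = 22/5 = 4.4

Step 2 — sample covariance S[i,j] = (1/(n-1)) · Σ_k (x_{k,i} - mean_i) · (x_{k,j} - mean_j), with n-1 = 4.
  S[A,A] = ((-0.4)·(-0.4) + (-1.4)·(-1.4) + (0.6)·(0.6) + (-2.4)·(-2.4) + (3.6)·(3.6)) / 4 = 21.2/4 = 5.3
  S[A,B] = ((-0.4)·(3.6) + (-1.4)·(-3.4) + (0.6)·(-2.4) + (-2.4)·(1.6) + (3.6)·(0.6)) / 4 = 0.2/4 = 0.05
  S[B,B] = ((3.6)·(3.6) + (-3.4)·(-3.4) + (-2.4)·(-2.4) + (1.6)·(1.6) + (0.6)·(0.6)) / 4 = 33.2/4 = 8.3

S is symmetric (S[j,i] = S[i,j]). Assembling:

S = [[5.3, 0.05],
 [0.05, 8.3]]


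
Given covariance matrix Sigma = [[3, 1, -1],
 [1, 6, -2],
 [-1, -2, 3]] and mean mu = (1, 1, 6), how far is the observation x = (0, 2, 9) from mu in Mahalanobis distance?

Step 1 — centre the observation: (x - mu) = (-1, 1, 3).

Step 2 — invert Sigma (cofactor / det for 3×3, or solve directly):
  Sigma^{-1} = [[0.3784, -0.027, 0.1081],
 [-0.027, 0.2162, 0.1351],
 [0.1081, 0.1351, 0.4595]].

Step 3 — form the quadratic (x - mu)^T · Sigma^{-1} · (x - mu):
  Sigma^{-1} · (x - mu) = (-0.0811, 0.6486, 1.4054).
  (x - mu)^T · [Sigma^{-1} · (x - mu)] = (-1)·(-0.0811) + (1)·(0.6486) + (3)·(1.4054) = 4.9459.

Step 4 — take square root: d = √(4.9459) ≈ 2.2239.

d(x, mu) = √(4.9459) ≈ 2.2239


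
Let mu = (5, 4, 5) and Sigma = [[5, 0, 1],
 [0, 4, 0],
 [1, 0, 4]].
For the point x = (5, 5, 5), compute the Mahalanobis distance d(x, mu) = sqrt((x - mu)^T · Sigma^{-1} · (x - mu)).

Step 1 — centre the observation: (x - mu) = (0, 1, 0).

Step 2 — invert Sigma (cofactor / det for 3×3, or solve directly):
  Sigma^{-1} = [[0.2105, 0, -0.0526],
 [0, 0.25, 0],
 [-0.0526, 0, 0.2632]].

Step 3 — form the quadratic (x - mu)^T · Sigma^{-1} · (x - mu):
  Sigma^{-1} · (x - mu) = (0, 0.25, 0).
  (x - mu)^T · [Sigma^{-1} · (x - mu)] = (0)·(0) + (1)·(0.25) + (0)·(0) = 0.25.

Step 4 — take square root: d = √(0.25) ≈ 0.5.

d(x, mu) = √(0.25) ≈ 0.5


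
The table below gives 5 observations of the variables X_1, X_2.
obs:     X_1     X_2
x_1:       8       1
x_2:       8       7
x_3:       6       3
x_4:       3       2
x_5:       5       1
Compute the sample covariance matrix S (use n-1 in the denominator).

Step 1 — column means:
  mean(X_1) = (8 + 8 + 6 + 3 + 5) / 5 = 30/5 = 6
  mean(X_2) = (1 + 7 + 3 + 2 + 1) / 5 = 14/5 = 2.8

Step 2 — sample covariance S[i,j] = (1/(n-1)) · Σ_k (x_{k,i} - mean_i) · (x_{k,j} - mean_j), with n-1 = 4.
  S[X_1,X_1] = ((2)·(2) + (2)·(2) + (0)·(0) + (-3)·(-3) + (-1)·(-1)) / 4 = 18/4 = 4.5
  S[X_1,X_2] = ((2)·(-1.8) + (2)·(4.2) + (0)·(0.2) + (-3)·(-0.8) + (-1)·(-1.8)) / 4 = 9/4 = 2.25
  S[X_2,X_2] = ((-1.8)·(-1.8) + (4.2)·(4.2) + (0.2)·(0.2) + (-0.8)·(-0.8) + (-1.8)·(-1.8)) / 4 = 24.8/4 = 6.2

S is symmetric (S[j,i] = S[i,j]). Assembling:

S = [[4.5, 2.25],
 [2.25, 6.2]]


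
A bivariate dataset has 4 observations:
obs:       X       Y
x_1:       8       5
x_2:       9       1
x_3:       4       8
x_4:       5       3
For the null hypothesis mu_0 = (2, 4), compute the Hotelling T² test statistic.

Step 1 — sample mean vector:
  mean(X) = (8 + 9 + 4 + 5) / 4 = 26/4 = 6.5
  mean(Y) = (5 + 1 + 8 + 3) / 4 = 17/4 = 4.25
  x̄ = (6.5, 4.25),  deviation x̄ - mu_0 = (6.5, 4.25) - (2, 4) = (4.5, 0.25).

Step 2 — sample covariance matrix, S[i,j] = (1/(n-1)) · Σ_k (x_{k,i} - mean_i) · (x_{k,j} - mean_j), divisor n-1 = 3:
  S[X,X] = ((1.5)·(1.5) + (2.5)·(2.5) + (-2.5)·(-2.5) + (-1.5)·(-1.5)) / 3 = 17/3 = 5.6667
  S[X,Y] = ((1.5)·(0.75) + (2.5)·(-3.25) + (-2.5)·(3.75) + (-1.5)·(-1.25)) / 3 = -14.5/3 = -4.8333
  S[Y,Y] = ((0.75)·(0.75) + (-3.25)·(-3.25) + (3.75)·(3.75) + (-1.25)·(-1.25)) / 3 = 26.75/3 = 8.9167
  S = [[5.6667, -4.8333],
 [-4.8333, 8.9167]].

Step 3 — invert S. det(S) = 5.6667·8.9167 - (-4.8333)² = 27.1667.
  S^{-1} = (1/det) · [[d, -b], [-b, a]] = [[0.3282, 0.1779],
 [0.1779, 0.2086]].

Step 4 — quadratic form (x̄ - mu_0)^T · S^{-1} · (x̄ - mu_0):
  S^{-1} · (x̄ - mu_0) = (1.5215, 0.8528),
  (x̄ - mu_0)^T · [...] = (4.5)·(1.5215) + (0.25)·(0.8528) = 7.0598.

Step 5 — scale by n: T² = 4 · 7.0598 = 28.2393.

T² ≈ 28.2393


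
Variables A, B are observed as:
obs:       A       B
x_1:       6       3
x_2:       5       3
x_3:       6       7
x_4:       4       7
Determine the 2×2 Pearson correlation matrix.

Step 1 — column means:
  mean(A) = (6 + 5 + 6 + 4) / 4 = 21/4 = 5.25
  mean(B) = (3 + 3 + 7 + 7) / 4 = 20/4 = 5

Step 2 — sample variances and covariances s[i,j] = (1/(n-1)) · Σ_k (x_{k,i} - mean_i) · (x_{k,j} - mean_j), with n-1 = 3:
  s[A,A] = ((0.75)·(0.75) + (-0.25)·(-0.25) + (0.75)·(0.75) + (-1.25)·(-1.25)) / 3 = 2.75/3 = 0.9167
  s[A,B] = ((0.75)·(-2) + (-0.25)·(-2) + (0.75)·(2) + (-1.25)·(2)) / 3 = -2/3 = -0.6667
  s[B,B] = ((-2)·(-2) + (-2)·(-2) + (2)·(2) + (2)·(2)) / 3 = 16/3 = 5.3333
  Sample standard deviations s_i = √(s[i,i]):
  s(A) = √(0.9167) = 0.9574
  s(B) = √(5.3333) = 2.3094

Step 3 — r_{ij} = s_{ij} / (s_i · s_j):
  r[A,A] = 1 (diagonal).
  r[A,B] = -0.6667 / (0.9574 · 2.3094) = -0.6667 / 2.2111 = -0.3015
  r[B,B] = 1 (diagonal).

R is symmetric with unit diagonal. Assembling:

R = [[1, -0.3015],
 [-0.3015, 1]]


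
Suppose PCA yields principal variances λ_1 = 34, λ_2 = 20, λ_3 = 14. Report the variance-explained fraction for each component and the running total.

Step 1 — total variance = trace(Sigma) = Σ λ_i = 34 + 20 + 14 = 68.

Step 2 — fraction explained by component i = λ_i / Σ λ:
  PC1: 34/68 = 0.5
  PC2: 20/68 = 0.2941
  PC3: 14/68 = 0.2059

Step 3 — cumulative fraction after k components = (λ_1 + ... + λ_k) / Σ λ:
  k = 1: 34/68 = 0.5
  k = 2: (34 + 20)/68 = 54/68 = 0.7941
  k = 3: (34 + 20 + 14)/68 = 68/68 = 1

Summary (fraction, with percent):

explained: PC1 0.5 (50%), PC2 0.2941 (29.41%), PC3 0.2059 (20.59%);  cumulative: 0.5, 0.7941, 1


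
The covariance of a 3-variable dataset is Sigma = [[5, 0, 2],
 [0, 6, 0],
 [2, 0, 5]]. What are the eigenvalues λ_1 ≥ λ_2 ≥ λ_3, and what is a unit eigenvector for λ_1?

Step 1 — characteristic polynomial p(λ) = det(λI - Sigma) = λ³ - tr·λ² + c_1·λ - det, where tr = trace, c_1 = sum of the principal 2×2 minors, det = det(Sigma):
  tr = 5 + 6 + 5 = 16,
  c_1 = (5·6 - (0)²) + (5·5 - (2)²) + (6·5 - (0)²) = 30 + 21 + 30 = 81,
  det = 5·(6·5 - (0)²) - (0)·((0)·5 - (0)·(2)) + (2)·((0)·(0) - 6·(2)) = 5·(30) - (0)·(0) + (2)·(-12) = 126.
  So p(λ) = λ³ - 16λ² + 81λ - 126.
Step 2 — look for an integer root (rational root theorem: any rational root is an integer divisor of 126). Testing λ = 3:
  p(3) = 27 - 144 + 243 - 126 = 0  ✓
  Dividing out (λ - 3): p(λ) = (λ - 3)(λ² - 13λ + 42).
Step 3 — remaining eigenvalues from the quadratic λ² - 13λ + 42 = 0:
  Δ = 13² - 4·42 = 169 - 168 = 1,  λ = (13 ± √1)/2 = (13 ± 1)/2 = 7 or 6.
  Sorted: λ_1 = 7,  λ_2 = 6,  λ_3 = 3  (check: sum = 16 = tr ✓).

Step 4 — unit eigenvector for λ_1 = 7: v spans the null space of (Sigma - λ_1 I), whose rows are
  r_1 = (-2, 0, 2),  r_2 = (0, -1, 0),  r_3 = (2, 0, -2).
  v is orthogonal to every row, so take v ∝ r_1 × r_2 = ((0)·(0) - (2)·(-1), (2)·(0) - (-2)·(0), (-2)·(-1) - (0)·(0)) = (2, 0, 2).
  Rescale (divide by 2): u = (1, 0, 1).
  ||u|| = √((1)² + (0)² + (1)²) = √(2) ≈ 1.4142,  v_1 = u/||u|| ≈ (0.7071, 0, 0.7071) (||v_1|| = 1).

λ_1 = 7,  λ_2 = 6,  λ_3 = 3;  v_1 ≈ (0.7071, 0, 0.7071)


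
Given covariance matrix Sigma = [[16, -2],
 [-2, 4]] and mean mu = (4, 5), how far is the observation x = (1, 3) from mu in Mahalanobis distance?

Step 1 — centre the observation: (x - mu) = (-3, -2).

Step 2 — invert Sigma. det(Sigma) = 16·4 - (-2)² = 60.
  Sigma^{-1} = (1/det) · [[d, -b], [-b, a]] = [[0.0667, 0.0333],
 [0.0333, 0.2667]].

Step 3 — form the quadratic (x - mu)^T · Sigma^{-1} · (x - mu):
  Sigma^{-1} · (x - mu) = (-0.2667, -0.6333).
  (x - mu)^T · [Sigma^{-1} · (x - mu)] = (-3)·(-0.2667) + (-2)·(-0.6333) = 2.0667.

Step 4 — take square root: d = √(2.0667) ≈ 1.4376.

d(x, mu) = √(2.0667) ≈ 1.4376


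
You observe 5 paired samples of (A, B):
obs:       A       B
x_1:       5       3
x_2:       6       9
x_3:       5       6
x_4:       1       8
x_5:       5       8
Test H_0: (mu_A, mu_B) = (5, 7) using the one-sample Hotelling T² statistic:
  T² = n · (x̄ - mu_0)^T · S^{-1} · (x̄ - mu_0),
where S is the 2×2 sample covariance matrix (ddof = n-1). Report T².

Step 1 — sample mean vector:
  mean(A) = (5 + 6 + 5 + 1 + 5) / 5 = 22/5 = 4.4
  mean(B) = (3 + 9 + 6 + 8 + 8) / 5 = 34/5 = 6.8
  x̄ = (4.4, 6.8),  deviation x̄ - mu_0 = (4.4, 6.8) - (5, 7) = (-0.6, -0.2).

Step 2 — sample covariance matrix, S[i,j] = (1/(n-1)) · Σ_k (x_{k,i} - mean_i) · (x_{k,j} - mean_j), divisor n-1 = 4:
  S[A,A] = ((0.6)·(0.6) + (1.6)·(1.6) + (0.6)·(0.6) + (-3.4)·(-3.4) + (0.6)·(0.6)) / 4 = 15.2/4 = 3.8
  S[A,B] = ((0.6)·(-3.8) + (1.6)·(2.2) + (0.6)·(-0.8) + (-3.4)·(1.2) + (0.6)·(1.2)) / 4 = -2.6/4 = -0.65
  S[B,B] = ((-3.8)·(-3.8) + (2.2)·(2.2) + (-0.8)·(-0.8) + (1.2)·(1.2) + (1.2)·(1.2)) / 4 = 22.8/4 = 5.7
  S = [[3.8, -0.65],
 [-0.65, 5.7]].

Step 3 — invert S. det(S) = 3.8·5.7 - (-0.65)² = 21.2375.
  S^{-1} = (1/det) · [[d, -b], [-b, a]] = [[0.2684, 0.0306],
 [0.0306, 0.1789]].

Step 4 — quadratic form (x̄ - mu_0)^T · S^{-1} · (x̄ - mu_0):
  S^{-1} · (x̄ - mu_0) = (-0.1672, -0.0541),
  (x̄ - mu_0)^T · [...] = (-0.6)·(-0.1672) + (-0.2)·(-0.0541) = 0.1111.

Step 5 — scale by n: T² = 5 · 0.1111 = 0.5556.

T² ≈ 0.5556


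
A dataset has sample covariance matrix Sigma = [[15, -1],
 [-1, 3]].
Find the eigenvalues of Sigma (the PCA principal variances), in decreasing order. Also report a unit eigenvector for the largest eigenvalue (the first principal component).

Step 1 — characteristic polynomial of 2×2 Sigma:
  det(Sigma - λI) = λ² - trace · λ + det = 0.
  trace = 15 + 3 = 18, det = 15·3 - (-1)² = 44.
Step 2 — discriminant:
  Δ = trace² - 4·det = 324 - 176 = 148.
Step 3 — eigenvalues:
  λ = (trace ± √Δ)/2 = (18 ± 12.1655)/2,
  λ_1 = 15.0828,  λ_2 = 2.9172.

Step 4 — unit eigenvector for λ_1: solve (Sigma - λ_1 I)v = 0. First row:
  (15 - 15.0828)·v_x + (-1)·v_y = 0, i.e. (-0.0828)·v_x + (-1)·v_y = 0,
  so v ∝ (b, λ_1 - a) = (-1, 0.0828); multiply by -1 so the first entry is positive: u = (1, -0.0828).
  ||u|| = √((1)² + (-0.0828)²) = √(1.0068) ≈ 1.0034,
  v_1 = u/||u|| ≈ (0.9966, -0.0825) (||v_1|| = 1).

λ_1 = 15.0828,  λ_2 = 2.9172;  v_1 ≈ (0.9966, -0.0825)


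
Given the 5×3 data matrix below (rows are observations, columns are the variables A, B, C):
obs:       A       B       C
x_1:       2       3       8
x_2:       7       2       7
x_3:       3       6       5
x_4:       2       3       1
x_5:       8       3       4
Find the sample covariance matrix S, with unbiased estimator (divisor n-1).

Step 1 — column means:
  mean(A) = (2 + 7 + 3 + 2 + 8) / 5 = 22/5 = 4.4
  mean(B) = (3 + 2 + 6 + 3 + 3) / 5 = 17/5 = 3.4
  mean(C) = (8 + 7 + 5 + 1 + 4) / 5 = 25/5 = 5

Step 2 — sample covariance S[i,j] = (1/(n-1)) · Σ_k (x_{k,i} - mean_i) · (x_{k,j} - mean_j), with n-1 = 4.
  S[A,A] = ((-2.4)·(-2.4) + (2.6)·(2.6) + (-1.4)·(-1.4) + (-2.4)·(-2.4) + (3.6)·(3.6)) / 4 = 33.2/4 = 8.3
  S[A,B] = ((-2.4)·(-0.4) + (2.6)·(-1.4) + (-1.4)·(2.6) + (-2.4)·(-0.4) + (3.6)·(-0.4)) / 4 = -6.8/4 = -1.7
  S[A,C] = ((-2.4)·(3) + (2.6)·(2) + (-1.4)·(0) + (-2.4)·(-4) + (3.6)·(-1)) / 4 = 4/4 = 1
  S[B,B] = ((-0.4)·(-0.4) + (-1.4)·(-1.4) + (2.6)·(2.6) + (-0.4)·(-0.4) + (-0.4)·(-0.4)) / 4 = 9.2/4 = 2.3
  S[B,C] = ((-0.4)·(3) + (-1.4)·(2) + (2.6)·(0) + (-0.4)·(-4) + (-0.4)·(-1)) / 4 = -2/4 = -0.5
  S[C,C] = ((3)·(3) + (2)·(2) + (0)·(0) + (-4)·(-4) + (-1)·(-1)) / 4 = 30/4 = 7.5

S is symmetric (S[j,i] = S[i,j]). Assembling:

S = [[8.3, -1.7, 1],
 [-1.7, 2.3, -0.5],
 [1, -0.5, 7.5]]
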